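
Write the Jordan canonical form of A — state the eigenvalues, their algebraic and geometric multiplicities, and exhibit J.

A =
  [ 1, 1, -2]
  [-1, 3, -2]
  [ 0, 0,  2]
J_2(2) ⊕ J_1(2)

The characteristic polynomial is
  det(x·I − A) = x^3 - 6*x^2 + 12*x - 8 = (x - 2)^3

Eigenvalues and multiplicities (the geometric multiplicity of λ is n − rank(A − λI), which equals the number of Jordan blocks for λ):
  λ = 2: algebraic multiplicity = 3, geometric multiplicity = 2

Determining the block sizes for each eigenvalue:
  λ = 2: 2 blocks summing to 3 forces exactly one block of size 2 and the rest size 1 → block sizes [2, 1]

Assembling the blocks gives a Jordan form
J =
  [2, 1, 0]
  [0, 2, 0]
  [0, 0, 2]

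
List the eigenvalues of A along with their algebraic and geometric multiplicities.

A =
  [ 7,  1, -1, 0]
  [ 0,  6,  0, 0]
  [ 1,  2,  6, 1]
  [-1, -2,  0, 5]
λ = 6: alg = 4, geom = 2

Step 1 — factor the characteristic polynomial to read off the algebraic multiplicities:
  χ_A(x) = (x - 6)^4

Step 2 — compute geometric multiplicities via the rank-nullity identity g(λ) = n − rank(A − λI):
  rank(A − (6)·I) = 2, so dim ker(A − (6)·I) = n − 2 = 2

Summary:
  λ = 6: algebraic multiplicity = 4, geometric multiplicity = 2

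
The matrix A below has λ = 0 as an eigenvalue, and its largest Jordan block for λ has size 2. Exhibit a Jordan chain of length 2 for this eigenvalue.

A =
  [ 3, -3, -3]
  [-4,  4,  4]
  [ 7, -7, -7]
A Jordan chain for λ = 0 of length 2:
v_1 = (3, -4, 7)ᵀ
v_2 = (1, 0, 0)ᵀ

Let N = A − (0)·I. We want v_2 with N^2 v_2 = 0 but N^1 v_2 ≠ 0; then v_{j-1} := N · v_j for j = 2, …, 2.

Pick v_2 = (1, 0, 0)ᵀ.
Then v_1 = N · v_2 = (3, -4, 7)ᵀ.

Sanity check: (A − (0)·I) v_1 = (0, 0, 0)ᵀ = 0. ✓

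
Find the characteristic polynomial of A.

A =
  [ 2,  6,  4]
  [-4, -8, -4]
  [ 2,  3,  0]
x^3 + 6*x^2 + 12*x + 8

Expanding det(x·I − A) (e.g. by cofactor expansion or by noting that A is similar to its Jordan form J, which has the same characteristic polynomial as A) gives
  χ_A(x) = x^3 + 6*x^2 + 12*x + 8
which factors as (x + 2)^3. The eigenvalues (with algebraic multiplicities) are λ = -2 with multiplicity 3.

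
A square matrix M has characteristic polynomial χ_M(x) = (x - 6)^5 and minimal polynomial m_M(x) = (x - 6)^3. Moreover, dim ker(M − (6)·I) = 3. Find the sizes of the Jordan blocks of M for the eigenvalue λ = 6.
Block sizes for λ = 6: [3, 1, 1]

Step 1 — from the characteristic polynomial, algebraic multiplicity of λ = 6 is 5. From dim ker(M − (6)·I) = 3, there are exactly 3 Jordan blocks for λ = 6.
Step 2 — from the minimal polynomial, the factor (x − 6)^3 tells us the largest block for λ = 6 has size 3.
Step 3 — with total size 5, 3 blocks, and largest block 3, the block sizes (in nonincreasing order) are [3, 1, 1].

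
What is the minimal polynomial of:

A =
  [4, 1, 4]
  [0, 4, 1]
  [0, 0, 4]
x^3 - 12*x^2 + 48*x - 64

The characteristic polynomial is χ_A(x) = (x - 4)^3, so the eigenvalues are known. The minimal polynomial is
  m_A(x) = Π_λ (x − λ)^{k_λ}
where k_λ is the size of the *largest* Jordan block for λ (equivalently, the smallest k with (A − λI)^k v = 0 for every generalised eigenvector v of λ).

  λ = 4: largest Jordan block has size 3, contributing (x − 4)^3

So m_A(x) = (x - 4)^3 = x^3 - 12*x^2 + 48*x - 64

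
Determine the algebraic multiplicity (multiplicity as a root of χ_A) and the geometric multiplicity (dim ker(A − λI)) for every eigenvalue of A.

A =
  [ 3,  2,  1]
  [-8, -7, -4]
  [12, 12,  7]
λ = 1: alg = 3, geom = 2

Step 1 — factor the characteristic polynomial to read off the algebraic multiplicities:
  χ_A(x) = (x - 1)^3

Step 2 — compute geometric multiplicities via the rank-nullity identity g(λ) = n − rank(A − λI):
  rank(A − (1)·I) = 1, so dim ker(A − (1)·I) = n − 1 = 2

Summary:
  λ = 1: algebraic multiplicity = 3, geometric multiplicity = 2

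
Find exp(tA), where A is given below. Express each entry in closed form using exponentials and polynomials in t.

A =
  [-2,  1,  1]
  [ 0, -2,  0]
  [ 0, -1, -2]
e^{tA} =
  [exp(-2*t), -t^2*exp(-2*t)/2 + t*exp(-2*t), t*exp(-2*t)]
  [0, exp(-2*t), 0]
  [0, -t*exp(-2*t), exp(-2*t)]

Strategy: write A = P · J · P⁻¹ where J is a Jordan canonical form, so e^{tA} = P · e^{tJ} · P⁻¹, and e^{tJ} can be computed block-by-block.

A has Jordan form
J =
  [-2,  1,  0]
  [ 0, -2,  1]
  [ 0,  0, -2]
(up to reordering of blocks).

Per-block formulas:
  For a 3×3 Jordan block J_3(-2): exp(t · J_3(-2)) = e^(-2t)·(I + t·N + (t^2/2)·N^2), where N is the 3×3 nilpotent shift.

After assembling e^{tJ} and conjugating by P, we get:

e^{tA} =
  [exp(-2*t), -t^2*exp(-2*t)/2 + t*exp(-2*t), t*exp(-2*t)]
  [0, exp(-2*t), 0]
  [0, -t*exp(-2*t), exp(-2*t)]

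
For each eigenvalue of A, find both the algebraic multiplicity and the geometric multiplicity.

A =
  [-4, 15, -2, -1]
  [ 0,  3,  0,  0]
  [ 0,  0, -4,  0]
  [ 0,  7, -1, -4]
λ = -4: alg = 3, geom = 1; λ = 3: alg = 1, geom = 1

Step 1 — factor the characteristic polynomial to read off the algebraic multiplicities:
  χ_A(x) = (x - 3)*(x + 4)^3

Step 2 — compute geometric multiplicities via the rank-nullity identity g(λ) = n − rank(A − λI):
  rank(A − (-4)·I) = 3, so dim ker(A − (-4)·I) = n − 3 = 1
  rank(A − (3)·I) = 3, so dim ker(A − (3)·I) = n − 3 = 1

Summary:
  λ = -4: algebraic multiplicity = 3, geometric multiplicity = 1
  λ = 3: algebraic multiplicity = 1, geometric multiplicity = 1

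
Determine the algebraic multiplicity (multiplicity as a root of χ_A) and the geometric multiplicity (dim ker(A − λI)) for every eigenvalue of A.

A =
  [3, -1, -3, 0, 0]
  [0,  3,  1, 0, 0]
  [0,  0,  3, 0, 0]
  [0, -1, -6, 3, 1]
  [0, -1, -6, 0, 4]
λ = 3: alg = 4, geom = 2; λ = 4: alg = 1, geom = 1

Step 1 — factor the characteristic polynomial to read off the algebraic multiplicities:
  χ_A(x) = (x - 4)*(x - 3)^4

Step 2 — compute geometric multiplicities via the rank-nullity identity g(λ) = n − rank(A − λI):
  rank(A − (3)·I) = 3, so dim ker(A − (3)·I) = n − 3 = 2
  rank(A − (4)·I) = 4, so dim ker(A − (4)·I) = n − 4 = 1

Summary:
  λ = 3: algebraic multiplicity = 4, geometric multiplicity = 2
  λ = 4: algebraic multiplicity = 1, geometric multiplicity = 1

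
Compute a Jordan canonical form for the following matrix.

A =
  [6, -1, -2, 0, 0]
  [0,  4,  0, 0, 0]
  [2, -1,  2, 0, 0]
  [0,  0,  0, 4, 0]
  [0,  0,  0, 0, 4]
J_2(4) ⊕ J_1(4) ⊕ J_1(4) ⊕ J_1(4)

The characteristic polynomial is
  det(x·I − A) = x^5 - 20*x^4 + 160*x^3 - 640*x^2 + 1280*x - 1024 = (x - 4)^5

Eigenvalues and multiplicities (the geometric multiplicity of λ is n − rank(A − λI), which equals the number of Jordan blocks for λ):
  λ = 4: algebraic multiplicity = 5, geometric multiplicity = 4

Determining the block sizes for each eigenvalue:
  λ = 4: 4 blocks summing to 5 forces exactly one block of size 2 and the rest size 1 → block sizes [2, 1, 1, 1]

Assembling the blocks gives a Jordan form
J =
  [4, 1, 0, 0, 0]
  [0, 4, 0, 0, 0]
  [0, 0, 4, 0, 0]
  [0, 0, 0, 4, 0]
  [0, 0, 0, 0, 4]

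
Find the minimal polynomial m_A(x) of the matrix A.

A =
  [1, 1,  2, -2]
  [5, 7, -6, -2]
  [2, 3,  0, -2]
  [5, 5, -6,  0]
x^3 - 6*x^2 + 12*x - 8

The characteristic polynomial is χ_A(x) = (x - 2)^4, so the eigenvalues are known. The minimal polynomial is
  m_A(x) = Π_λ (x − λ)^{k_λ}
where k_λ is the size of the *largest* Jordan block for λ (equivalently, the smallest k with (A − λI)^k v = 0 for every generalised eigenvector v of λ).

  λ = 2: largest Jordan block has size 3, contributing (x − 2)^3

So m_A(x) = (x - 2)^3 = x^3 - 6*x^2 + 12*x - 8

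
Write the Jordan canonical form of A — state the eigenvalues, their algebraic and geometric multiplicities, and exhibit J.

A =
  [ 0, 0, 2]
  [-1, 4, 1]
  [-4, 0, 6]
J_1(2) ⊕ J_2(4)

The characteristic polynomial is
  det(x·I − A) = x^3 - 10*x^2 + 32*x - 32 = (x - 4)^2*(x - 2)

Eigenvalues and multiplicities (the geometric multiplicity of λ is n − rank(A − λI), which equals the number of Jordan blocks for λ):
  λ = 2: algebraic multiplicity = 1, geometric multiplicity = 1
  λ = 4: algebraic multiplicity = 2, geometric multiplicity = 1

Determining the block sizes for each eigenvalue:
  λ = 2: one block (gm = 1), so the single block has size am = 1 → block sizes [1]
  λ = 4: one block (gm = 1), so the single block has size am = 2 → block sizes [2]

Assembling the blocks gives a Jordan form
J =
  [2, 0, 0]
  [0, 4, 1]
  [0, 0, 4]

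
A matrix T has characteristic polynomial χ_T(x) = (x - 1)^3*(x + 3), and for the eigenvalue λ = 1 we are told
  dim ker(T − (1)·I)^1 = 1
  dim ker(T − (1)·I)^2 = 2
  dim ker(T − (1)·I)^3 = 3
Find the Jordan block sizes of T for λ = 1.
Block sizes for λ = 1: [3]

From the dimensions of kernels of powers, the number of Jordan blocks of size at least j is d_j − d_{j−1} where d_j = dim ker(N^j) (with d_0 = 0). Computing the differences gives [1, 1, 1].
The number of blocks of size exactly k is (#blocks of size ≥ k) − (#blocks of size ≥ k + 1), so the partition is: 1 block(s) of size 3.
In nonincreasing order the block sizes are [3].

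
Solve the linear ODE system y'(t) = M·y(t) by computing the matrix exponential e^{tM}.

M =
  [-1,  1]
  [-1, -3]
e^{tM} =
  [t*exp(-2*t) + exp(-2*t), t*exp(-2*t)]
  [-t*exp(-2*t), -t*exp(-2*t) + exp(-2*t)]

Strategy: write M = P · J · P⁻¹ where J is a Jordan canonical form, so e^{tM} = P · e^{tJ} · P⁻¹, and e^{tJ} can be computed block-by-block.

M has Jordan form
J =
  [-2,  1]
  [ 0, -2]
(up to reordering of blocks).

Per-block formulas:
  For a 2×2 Jordan block J_2(-2): exp(t · J_2(-2)) = e^(-2t)·(I + t·N), where N is the 2×2 nilpotent shift.

After assembling e^{tJ} and conjugating by P, we get:

e^{tM} =
  [t*exp(-2*t) + exp(-2*t), t*exp(-2*t)]
  [-t*exp(-2*t), -t*exp(-2*t) + exp(-2*t)]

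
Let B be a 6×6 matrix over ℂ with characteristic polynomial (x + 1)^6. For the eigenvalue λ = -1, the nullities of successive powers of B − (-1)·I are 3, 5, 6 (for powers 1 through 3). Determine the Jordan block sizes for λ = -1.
Block sizes for λ = -1: [3, 2, 1]

From the dimensions of kernels of powers, the number of Jordan blocks of size at least j is d_j − d_{j−1} where d_j = dim ker(N^j) (with d_0 = 0). Computing the differences gives [3, 2, 1].
The number of blocks of size exactly k is (#blocks of size ≥ k) − (#blocks of size ≥ k + 1), so the partition is: 1 block(s) of size 1, 1 block(s) of size 2, 1 block(s) of size 3.
In nonincreasing order the block sizes are [3, 2, 1].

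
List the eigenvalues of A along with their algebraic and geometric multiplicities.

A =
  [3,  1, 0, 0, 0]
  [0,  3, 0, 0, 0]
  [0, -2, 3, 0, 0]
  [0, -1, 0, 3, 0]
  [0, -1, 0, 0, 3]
λ = 3: alg = 5, geom = 4

Step 1 — factor the characteristic polynomial to read off the algebraic multiplicities:
  χ_A(x) = (x - 3)^5

Step 2 — compute geometric multiplicities via the rank-nullity identity g(λ) = n − rank(A − λI):
  rank(A − (3)·I) = 1, so dim ker(A − (3)·I) = n − 1 = 4

Summary:
  λ = 3: algebraic multiplicity = 5, geometric multiplicity = 4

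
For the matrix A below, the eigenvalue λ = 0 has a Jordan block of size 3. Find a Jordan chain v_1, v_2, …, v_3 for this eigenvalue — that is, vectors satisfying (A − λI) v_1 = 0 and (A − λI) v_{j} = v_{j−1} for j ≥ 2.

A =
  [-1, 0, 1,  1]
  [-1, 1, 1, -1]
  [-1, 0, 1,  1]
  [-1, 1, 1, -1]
A Jordan chain for λ = 0 of length 3:
v_1 = (-1, 0, -1, 0)ᵀ
v_2 = (-1, -1, -1, -1)ᵀ
v_3 = (1, 0, 0, 0)ᵀ

Let N = A − (0)·I. We want v_3 with N^3 v_3 = 0 but N^2 v_3 ≠ 0; then v_{j-1} := N · v_j for j = 3, …, 2.

Pick v_3 = (1, 0, 0, 0)ᵀ.
Then v_2 = N · v_3 = (-1, -1, -1, -1)ᵀ.
Then v_1 = N · v_2 = (-1, 0, -1, 0)ᵀ.

Sanity check: (A − (0)·I) v_1 = (0, 0, 0, 0)ᵀ = 0. ✓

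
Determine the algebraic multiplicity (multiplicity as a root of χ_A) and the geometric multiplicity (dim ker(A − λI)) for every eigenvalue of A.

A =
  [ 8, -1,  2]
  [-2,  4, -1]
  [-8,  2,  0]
λ = 4: alg = 3, geom = 1

Step 1 — factor the characteristic polynomial to read off the algebraic multiplicities:
  χ_A(x) = (x - 4)^3

Step 2 — compute geometric multiplicities via the rank-nullity identity g(λ) = n − rank(A − λI):
  rank(A − (4)·I) = 2, so dim ker(A − (4)·I) = n − 2 = 1

Summary:
  λ = 4: algebraic multiplicity = 3, geometric multiplicity = 1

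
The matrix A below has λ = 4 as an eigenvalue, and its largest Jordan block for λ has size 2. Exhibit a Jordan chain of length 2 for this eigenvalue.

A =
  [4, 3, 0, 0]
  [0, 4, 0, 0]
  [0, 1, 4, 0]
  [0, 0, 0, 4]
A Jordan chain for λ = 4 of length 2:
v_1 = (3, 0, 1, 0)ᵀ
v_2 = (0, 1, 0, 0)ᵀ

Let N = A − (4)·I. We want v_2 with N^2 v_2 = 0 but N^1 v_2 ≠ 0; then v_{j-1} := N · v_j for j = 2, …, 2.

Pick v_2 = (0, 1, 0, 0)ᵀ.
Then v_1 = N · v_2 = (3, 0, 1, 0)ᵀ.

Sanity check: (A − (4)·I) v_1 = (0, 0, 0, 0)ᵀ = 0. ✓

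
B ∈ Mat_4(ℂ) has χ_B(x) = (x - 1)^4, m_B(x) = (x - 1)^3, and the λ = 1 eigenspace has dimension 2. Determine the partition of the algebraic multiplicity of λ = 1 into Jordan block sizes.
Block sizes for λ = 1: [3, 1]

Step 1 — from the characteristic polynomial, algebraic multiplicity of λ = 1 is 4. From dim ker(B − (1)·I) = 2, there are exactly 2 Jordan blocks for λ = 1.
Step 2 — from the minimal polynomial, the factor (x − 1)^3 tells us the largest block for λ = 1 has size 3.
Step 3 — with total size 4, 2 blocks, and largest block 3, the block sizes (in nonincreasing order) are [3, 1].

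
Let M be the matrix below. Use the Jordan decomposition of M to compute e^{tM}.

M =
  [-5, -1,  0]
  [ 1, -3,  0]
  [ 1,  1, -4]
e^{tM} =
  [-t*exp(-4*t) + exp(-4*t), -t*exp(-4*t), 0]
  [t*exp(-4*t), t*exp(-4*t) + exp(-4*t), 0]
  [t*exp(-4*t), t*exp(-4*t), exp(-4*t)]

Strategy: write M = P · J · P⁻¹ where J is a Jordan canonical form, so e^{tM} = P · e^{tJ} · P⁻¹, and e^{tJ} can be computed block-by-block.

M has Jordan form
J =
  [-4,  1,  0]
  [ 0, -4,  0]
  [ 0,  0, -4]
(up to reordering of blocks).

Per-block formulas:
  For a 1×1 block at λ = -4: exp(t · [-4]) = [e^(-4t)].
  For a 2×2 Jordan block J_2(-4): exp(t · J_2(-4)) = e^(-4t)·(I + t·N), where N is the 2×2 nilpotent shift.

After assembling e^{tJ} and conjugating by P, we get:

e^{tM} =
  [-t*exp(-4*t) + exp(-4*t), -t*exp(-4*t), 0]
  [t*exp(-4*t), t*exp(-4*t) + exp(-4*t), 0]
  [t*exp(-4*t), t*exp(-4*t), exp(-4*t)]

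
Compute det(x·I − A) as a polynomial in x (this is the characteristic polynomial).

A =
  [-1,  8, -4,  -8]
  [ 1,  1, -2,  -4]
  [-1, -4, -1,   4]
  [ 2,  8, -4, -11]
x^4 + 12*x^3 + 54*x^2 + 108*x + 81

Expanding det(x·I − A) (e.g. by cofactor expansion or by noting that A is similar to its Jordan form J, which has the same characteristic polynomial as A) gives
  χ_A(x) = x^4 + 12*x^3 + 54*x^2 + 108*x + 81
which factors as (x + 3)^4. The eigenvalues (with algebraic multiplicities) are λ = -3 with multiplicity 4.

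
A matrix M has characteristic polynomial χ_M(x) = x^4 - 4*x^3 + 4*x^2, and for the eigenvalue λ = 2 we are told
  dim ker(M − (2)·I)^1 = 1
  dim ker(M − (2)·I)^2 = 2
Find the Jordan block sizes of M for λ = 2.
Block sizes for λ = 2: [2]

From the dimensions of kernels of powers, the number of Jordan blocks of size at least j is d_j − d_{j−1} where d_j = dim ker(N^j) (with d_0 = 0). Computing the differences gives [1, 1].
The number of blocks of size exactly k is (#blocks of size ≥ k) − (#blocks of size ≥ k + 1), so the partition is: 1 block(s) of size 2.
In nonincreasing order the block sizes are [2].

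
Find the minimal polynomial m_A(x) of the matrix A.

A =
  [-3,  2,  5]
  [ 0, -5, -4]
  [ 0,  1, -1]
x^3 + 9*x^2 + 27*x + 27

The characteristic polynomial is χ_A(x) = (x + 3)^3, so the eigenvalues are known. The minimal polynomial is
  m_A(x) = Π_λ (x − λ)^{k_λ}
where k_λ is the size of the *largest* Jordan block for λ (equivalently, the smallest k with (A − λI)^k v = 0 for every generalised eigenvector v of λ).

  λ = -3: largest Jordan block has size 3, contributing (x + 3)^3

So m_A(x) = (x + 3)^3 = x^3 + 9*x^2 + 27*x + 27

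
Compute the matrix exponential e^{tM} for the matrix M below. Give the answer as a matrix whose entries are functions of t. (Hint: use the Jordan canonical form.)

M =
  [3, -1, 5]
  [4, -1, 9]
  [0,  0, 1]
e^{tM} =
  [2*t*exp(t) + exp(t), -t*exp(t), t^2*exp(t)/2 + 5*t*exp(t)]
  [4*t*exp(t), -2*t*exp(t) + exp(t), t^2*exp(t) + 9*t*exp(t)]
  [0, 0, exp(t)]

Strategy: write M = P · J · P⁻¹ where J is a Jordan canonical form, so e^{tM} = P · e^{tJ} · P⁻¹, and e^{tJ} can be computed block-by-block.

M has Jordan form
J =
  [1, 1, 0]
  [0, 1, 1]
  [0, 0, 1]
(up to reordering of blocks).

Per-block formulas:
  For a 3×3 Jordan block J_3(1): exp(t · J_3(1)) = e^(1t)·(I + t·N + (t^2/2)·N^2), where N is the 3×3 nilpotent shift.

After assembling e^{tJ} and conjugating by P, we get:

e^{tM} =
  [2*t*exp(t) + exp(t), -t*exp(t), t^2*exp(t)/2 + 5*t*exp(t)]
  [4*t*exp(t), -2*t*exp(t) + exp(t), t^2*exp(t) + 9*t*exp(t)]
  [0, 0, exp(t)]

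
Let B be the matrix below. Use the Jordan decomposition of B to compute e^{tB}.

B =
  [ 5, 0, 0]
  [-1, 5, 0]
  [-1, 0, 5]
e^{tB} =
  [exp(5*t), 0, 0]
  [-t*exp(5*t), exp(5*t), 0]
  [-t*exp(5*t), 0, exp(5*t)]

Strategy: write B = P · J · P⁻¹ where J is a Jordan canonical form, so e^{tB} = P · e^{tJ} · P⁻¹, and e^{tJ} can be computed block-by-block.

B has Jordan form
J =
  [5, 1, 0]
  [0, 5, 0]
  [0, 0, 5]
(up to reordering of blocks).

Per-block formulas:
  For a 1×1 block at λ = 5: exp(t · [5]) = [e^(5t)].
  For a 2×2 Jordan block J_2(5): exp(t · J_2(5)) = e^(5t)·(I + t·N), where N is the 2×2 nilpotent shift.

After assembling e^{tJ} and conjugating by P, we get:

e^{tB} =
  [exp(5*t), 0, 0]
  [-t*exp(5*t), exp(5*t), 0]
  [-t*exp(5*t), 0, exp(5*t)]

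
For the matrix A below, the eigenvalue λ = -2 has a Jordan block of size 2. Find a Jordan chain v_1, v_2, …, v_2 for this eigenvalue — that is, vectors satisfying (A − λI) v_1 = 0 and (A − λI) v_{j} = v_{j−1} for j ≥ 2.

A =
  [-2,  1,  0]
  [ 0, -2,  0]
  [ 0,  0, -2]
A Jordan chain for λ = -2 of length 2:
v_1 = (1, 0, 0)ᵀ
v_2 = (0, 1, 0)ᵀ

Let N = A − (-2)·I. We want v_2 with N^2 v_2 = 0 but N^1 v_2 ≠ 0; then v_{j-1} := N · v_j for j = 2, …, 2.

Pick v_2 = (0, 1, 0)ᵀ.
Then v_1 = N · v_2 = (1, 0, 0)ᵀ.

Sanity check: (A − (-2)·I) v_1 = (0, 0, 0)ᵀ = 0. ✓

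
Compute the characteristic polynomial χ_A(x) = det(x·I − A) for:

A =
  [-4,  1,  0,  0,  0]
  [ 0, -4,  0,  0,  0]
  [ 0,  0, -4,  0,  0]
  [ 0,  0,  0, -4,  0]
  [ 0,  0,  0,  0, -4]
x^5 + 20*x^4 + 160*x^3 + 640*x^2 + 1280*x + 1024

Expanding det(x·I − A) (e.g. by cofactor expansion or by noting that A is similar to its Jordan form J, which has the same characteristic polynomial as A) gives
  χ_A(x) = x^5 + 20*x^4 + 160*x^3 + 640*x^2 + 1280*x + 1024
which factors as (x + 4)^5. The eigenvalues (with algebraic multiplicities) are λ = -4 with multiplicity 5.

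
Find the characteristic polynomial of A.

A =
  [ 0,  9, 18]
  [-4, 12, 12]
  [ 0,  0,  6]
x^3 - 18*x^2 + 108*x - 216

Expanding det(x·I − A) (e.g. by cofactor expansion or by noting that A is similar to its Jordan form J, which has the same characteristic polynomial as A) gives
  χ_A(x) = x^3 - 18*x^2 + 108*x - 216
which factors as (x - 6)^3. The eigenvalues (with algebraic multiplicities) are λ = 6 with multiplicity 3.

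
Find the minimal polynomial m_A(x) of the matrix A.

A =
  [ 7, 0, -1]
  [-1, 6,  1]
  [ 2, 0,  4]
x^2 - 11*x + 30

The characteristic polynomial is χ_A(x) = (x - 6)^2*(x - 5), so the eigenvalues are known. The minimal polynomial is
  m_A(x) = Π_λ (x − λ)^{k_λ}
where k_λ is the size of the *largest* Jordan block for λ (equivalently, the smallest k with (A − λI)^k v = 0 for every generalised eigenvector v of λ).

  λ = 5: largest Jordan block has size 1, contributing (x − 5)
  λ = 6: largest Jordan block has size 1, contributing (x − 6)

So m_A(x) = (x - 6)*(x - 5) = x^2 - 11*x + 30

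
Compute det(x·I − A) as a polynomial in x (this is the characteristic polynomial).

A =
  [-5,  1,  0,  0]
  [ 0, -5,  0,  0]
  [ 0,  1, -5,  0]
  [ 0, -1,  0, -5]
x^4 + 20*x^3 + 150*x^2 + 500*x + 625

Expanding det(x·I − A) (e.g. by cofactor expansion or by noting that A is similar to its Jordan form J, which has the same characteristic polynomial as A) gives
  χ_A(x) = x^4 + 20*x^3 + 150*x^2 + 500*x + 625
which factors as (x + 5)^4. The eigenvalues (with algebraic multiplicities) are λ = -5 with multiplicity 4.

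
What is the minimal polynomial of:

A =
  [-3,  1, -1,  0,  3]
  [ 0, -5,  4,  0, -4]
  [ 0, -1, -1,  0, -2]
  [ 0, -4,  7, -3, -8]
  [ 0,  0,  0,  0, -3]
x^3 + 9*x^2 + 27*x + 27

The characteristic polynomial is χ_A(x) = (x + 3)^5, so the eigenvalues are known. The minimal polynomial is
  m_A(x) = Π_λ (x − λ)^{k_λ}
where k_λ is the size of the *largest* Jordan block for λ (equivalently, the smallest k with (A − λI)^k v = 0 for every generalised eigenvector v of λ).

  λ = -3: largest Jordan block has size 3, contributing (x + 3)^3

So m_A(x) = (x + 3)^3 = x^3 + 9*x^2 + 27*x + 27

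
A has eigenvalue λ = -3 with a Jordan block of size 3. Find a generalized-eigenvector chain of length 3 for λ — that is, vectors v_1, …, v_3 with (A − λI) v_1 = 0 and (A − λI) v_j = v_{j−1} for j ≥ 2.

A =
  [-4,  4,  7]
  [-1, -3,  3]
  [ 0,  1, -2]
A Jordan chain for λ = -3 of length 3:
v_1 = (-3, 1, -1)ᵀ
v_2 = (-1, -1, 0)ᵀ
v_3 = (1, 0, 0)ᵀ

Let N = A − (-3)·I. We want v_3 with N^3 v_3 = 0 but N^2 v_3 ≠ 0; then v_{j-1} := N · v_j for j = 3, …, 2.

Pick v_3 = (1, 0, 0)ᵀ.
Then v_2 = N · v_3 = (-1, -1, 0)ᵀ.
Then v_1 = N · v_2 = (-3, 1, -1)ᵀ.

Sanity check: (A − (-3)·I) v_1 = (0, 0, 0)ᵀ = 0. ✓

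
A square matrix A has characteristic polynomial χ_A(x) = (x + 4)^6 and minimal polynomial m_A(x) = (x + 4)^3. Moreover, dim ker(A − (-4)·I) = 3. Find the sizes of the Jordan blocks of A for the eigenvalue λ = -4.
Block sizes for λ = -4: [3, 2, 1]

Step 1 — from the characteristic polynomial, algebraic multiplicity of λ = -4 is 6. From dim ker(A − (-4)·I) = 3, there are exactly 3 Jordan blocks for λ = -4.
Step 2 — from the minimal polynomial, the factor (x + 4)^3 tells us the largest block for λ = -4 has size 3.
Step 3 — with total size 6, 3 blocks, and largest block 3, the block sizes (in nonincreasing order) are [3, 2, 1].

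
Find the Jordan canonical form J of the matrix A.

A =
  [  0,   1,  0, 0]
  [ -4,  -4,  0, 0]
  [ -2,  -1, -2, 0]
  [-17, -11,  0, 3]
J_2(-2) ⊕ J_1(-2) ⊕ J_1(3)

The characteristic polynomial is
  det(x·I − A) = x^4 + 3*x^3 - 6*x^2 - 28*x - 24 = (x - 3)*(x + 2)^3

Eigenvalues and multiplicities (the geometric multiplicity of λ is n − rank(A − λI), which equals the number of Jordan blocks for λ):
  λ = -2: algebraic multiplicity = 3, geometric multiplicity = 2
  λ = 3: algebraic multiplicity = 1, geometric multiplicity = 1

Determining the block sizes for each eigenvalue:
  λ = -2: 2 blocks summing to 3 forces exactly one block of size 2 and the rest size 1 → block sizes [2, 1]
  λ = 3: one block (gm = 1), so the single block has size am = 1 → block sizes [1]

Assembling the blocks gives a Jordan form
J =
  [-2,  1,  0, 0]
  [ 0, -2,  0, 0]
  [ 0,  0, -2, 0]
  [ 0,  0,  0, 3]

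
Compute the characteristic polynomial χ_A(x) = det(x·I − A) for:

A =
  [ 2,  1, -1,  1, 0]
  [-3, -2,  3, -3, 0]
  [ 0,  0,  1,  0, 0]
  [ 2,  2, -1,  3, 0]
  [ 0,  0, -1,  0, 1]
x^5 - 5*x^4 + 10*x^3 - 10*x^2 + 5*x - 1

Expanding det(x·I − A) (e.g. by cofactor expansion or by noting that A is similar to its Jordan form J, which has the same characteristic polynomial as A) gives
  χ_A(x) = x^5 - 5*x^4 + 10*x^3 - 10*x^2 + 5*x - 1
which factors as (x - 1)^5. The eigenvalues (with algebraic multiplicities) are λ = 1 with multiplicity 5.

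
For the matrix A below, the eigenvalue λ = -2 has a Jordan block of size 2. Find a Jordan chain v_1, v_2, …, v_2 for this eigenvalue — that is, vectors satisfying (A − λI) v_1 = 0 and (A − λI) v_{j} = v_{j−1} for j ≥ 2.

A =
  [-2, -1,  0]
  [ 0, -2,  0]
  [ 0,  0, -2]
A Jordan chain for λ = -2 of length 2:
v_1 = (-1, 0, 0)ᵀ
v_2 = (0, 1, 0)ᵀ

Let N = A − (-2)·I. We want v_2 with N^2 v_2 = 0 but N^1 v_2 ≠ 0; then v_{j-1} := N · v_j for j = 2, …, 2.

Pick v_2 = (0, 1, 0)ᵀ.
Then v_1 = N · v_2 = (-1, 0, 0)ᵀ.

Sanity check: (A − (-2)·I) v_1 = (0, 0, 0)ᵀ = 0. ✓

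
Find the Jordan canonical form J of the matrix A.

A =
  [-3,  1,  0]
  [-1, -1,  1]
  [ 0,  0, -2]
J_3(-2)

The characteristic polynomial is
  det(x·I − A) = x^3 + 6*x^2 + 12*x + 8 = (x + 2)^3

Eigenvalues and multiplicities (the geometric multiplicity of λ is n − rank(A − λI), which equals the number of Jordan blocks for λ):
  λ = -2: algebraic multiplicity = 3, geometric multiplicity = 1

Determining the block sizes for each eigenvalue:
  λ = -2: one block (gm = 1), so the single block has size am = 3 → block sizes [3]

Assembling the blocks gives a Jordan form
J =
  [-2,  1,  0]
  [ 0, -2,  1]
  [ 0,  0, -2]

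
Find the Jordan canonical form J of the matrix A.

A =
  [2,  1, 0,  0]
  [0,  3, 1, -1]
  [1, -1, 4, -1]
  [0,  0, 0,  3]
J_3(3) ⊕ J_1(3)

The characteristic polynomial is
  det(x·I − A) = x^4 - 12*x^3 + 54*x^2 - 108*x + 81 = (x - 3)^4

Eigenvalues and multiplicities (the geometric multiplicity of λ is n − rank(A − λI), which equals the number of Jordan blocks for λ):
  λ = 3: algebraic multiplicity = 4, geometric multiplicity = 2

Determining the block sizes for each eigenvalue:
  λ = 3: with am = 4 and gm = 2, the partition is not yet determined (e.g. several partitions of 4 into 2 parts exist). Let N = A − (3)·I. Computing rank(N^1) = 2, rank(N^2) = 1, rank(N^3) = 0; the number of blocks of size ≥ j is rank(N^{j−1}) − rank(N^j), giving [2, 1, 1]. So we have 1 block(s) of size 3, 1 block(s) of size 1 → block sizes [3, 1]

Assembling the blocks gives a Jordan form
J =
  [3, 1, 0, 0]
  [0, 3, 1, 0]
  [0, 0, 3, 0]
  [0, 0, 0, 3]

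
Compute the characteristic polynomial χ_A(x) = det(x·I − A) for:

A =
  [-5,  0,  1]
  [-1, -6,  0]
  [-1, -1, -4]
x^3 + 15*x^2 + 75*x + 125

Expanding det(x·I − A) (e.g. by cofactor expansion or by noting that A is similar to its Jordan form J, which has the same characteristic polynomial as A) gives
  χ_A(x) = x^3 + 15*x^2 + 75*x + 125
which factors as (x + 5)^3. The eigenvalues (with algebraic multiplicities) are λ = -5 with multiplicity 3.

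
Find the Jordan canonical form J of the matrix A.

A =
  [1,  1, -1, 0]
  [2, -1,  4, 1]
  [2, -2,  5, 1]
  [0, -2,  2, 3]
J_2(1) ⊕ J_2(3)

The characteristic polynomial is
  det(x·I − A) = x^4 - 8*x^3 + 22*x^2 - 24*x + 9 = (x - 3)^2*(x - 1)^2

Eigenvalues and multiplicities (the geometric multiplicity of λ is n − rank(A − λI), which equals the number of Jordan blocks for λ):
  λ = 1: algebraic multiplicity = 2, geometric multiplicity = 1
  λ = 3: algebraic multiplicity = 2, geometric multiplicity = 1

Determining the block sizes for each eigenvalue:
  λ = 1: one block (gm = 1), so the single block has size am = 2 → block sizes [2]
  λ = 3: one block (gm = 1), so the single block has size am = 2 → block sizes [2]

Assembling the blocks gives a Jordan form
J =
  [1, 1, 0, 0]
  [0, 1, 0, 0]
  [0, 0, 3, 1]
  [0, 0, 0, 3]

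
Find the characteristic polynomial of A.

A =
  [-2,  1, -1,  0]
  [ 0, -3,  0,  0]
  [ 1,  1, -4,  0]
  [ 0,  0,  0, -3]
x^4 + 12*x^3 + 54*x^2 + 108*x + 81

Expanding det(x·I − A) (e.g. by cofactor expansion or by noting that A is similar to its Jordan form J, which has the same characteristic polynomial as A) gives
  χ_A(x) = x^4 + 12*x^3 + 54*x^2 + 108*x + 81
which factors as (x + 3)^4. The eigenvalues (with algebraic multiplicities) are λ = -3 with multiplicity 4.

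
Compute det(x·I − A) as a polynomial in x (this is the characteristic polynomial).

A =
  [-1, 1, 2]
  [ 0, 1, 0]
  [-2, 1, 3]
x^3 - 3*x^2 + 3*x - 1

Expanding det(x·I − A) (e.g. by cofactor expansion or by noting that A is similar to its Jordan form J, which has the same characteristic polynomial as A) gives
  χ_A(x) = x^3 - 3*x^2 + 3*x - 1
which factors as (x - 1)^3. The eigenvalues (with algebraic multiplicities) are λ = 1 with multiplicity 3.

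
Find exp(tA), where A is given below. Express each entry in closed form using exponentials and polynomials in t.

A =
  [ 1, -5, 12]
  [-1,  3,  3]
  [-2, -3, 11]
e^{tA} =
  [-3*t^2*exp(5*t)/2 - 4*t*exp(5*t) + exp(5*t), -3*t^2*exp(5*t) - 5*t*exp(5*t), 9*t^2*exp(5*t)/2 + 12*t*exp(5*t)]
  [-t*exp(5*t), -2*t*exp(5*t) + exp(5*t), 3*t*exp(5*t)]
  [-t^2*exp(5*t)/2 - 2*t*exp(5*t), -t^2*exp(5*t) - 3*t*exp(5*t), 3*t^2*exp(5*t)/2 + 6*t*exp(5*t) + exp(5*t)]

Strategy: write A = P · J · P⁻¹ where J is a Jordan canonical form, so e^{tA} = P · e^{tJ} · P⁻¹, and e^{tJ} can be computed block-by-block.

A has Jordan form
J =
  [5, 1, 0]
  [0, 5, 1]
  [0, 0, 5]
(up to reordering of blocks).

Per-block formulas:
  For a 3×3 Jordan block J_3(5): exp(t · J_3(5)) = e^(5t)·(I + t·N + (t^2/2)·N^2), where N is the 3×3 nilpotent shift.

After assembling e^{tJ} and conjugating by P, we get:

e^{tA} =
  [-3*t^2*exp(5*t)/2 - 4*t*exp(5*t) + exp(5*t), -3*t^2*exp(5*t) - 5*t*exp(5*t), 9*t^2*exp(5*t)/2 + 12*t*exp(5*t)]
  [-t*exp(5*t), -2*t*exp(5*t) + exp(5*t), 3*t*exp(5*t)]
  [-t^2*exp(5*t)/2 - 2*t*exp(5*t), -t^2*exp(5*t) - 3*t*exp(5*t), 3*t^2*exp(5*t)/2 + 6*t*exp(5*t) + exp(5*t)]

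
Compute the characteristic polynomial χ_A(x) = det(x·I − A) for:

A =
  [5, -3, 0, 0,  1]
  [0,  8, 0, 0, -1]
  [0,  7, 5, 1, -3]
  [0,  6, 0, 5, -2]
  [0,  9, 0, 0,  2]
x^5 - 25*x^4 + 250*x^3 - 1250*x^2 + 3125*x - 3125

Expanding det(x·I − A) (e.g. by cofactor expansion or by noting that A is similar to its Jordan form J, which has the same characteristic polynomial as A) gives
  χ_A(x) = x^5 - 25*x^4 + 250*x^3 - 1250*x^2 + 3125*x - 3125
which factors as (x - 5)^5. The eigenvalues (with algebraic multiplicities) are λ = 5 with multiplicity 5.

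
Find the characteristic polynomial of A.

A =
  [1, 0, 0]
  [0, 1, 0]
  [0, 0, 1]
x^3 - 3*x^2 + 3*x - 1

Expanding det(x·I − A) (e.g. by cofactor expansion or by noting that A is similar to its Jordan form J, which has the same characteristic polynomial as A) gives
  χ_A(x) = x^3 - 3*x^2 + 3*x - 1
which factors as (x - 1)^3. The eigenvalues (with algebraic multiplicities) are λ = 1 with multiplicity 3.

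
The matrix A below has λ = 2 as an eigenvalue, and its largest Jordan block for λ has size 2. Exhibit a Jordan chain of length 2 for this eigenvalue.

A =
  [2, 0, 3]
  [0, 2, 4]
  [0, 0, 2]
A Jordan chain for λ = 2 of length 2:
v_1 = (3, 4, 0)ᵀ
v_2 = (0, 0, 1)ᵀ

Let N = A − (2)·I. We want v_2 with N^2 v_2 = 0 but N^1 v_2 ≠ 0; then v_{j-1} := N · v_j for j = 2, …, 2.

Pick v_2 = (0, 0, 1)ᵀ.
Then v_1 = N · v_2 = (3, 4, 0)ᵀ.

Sanity check: (A − (2)·I) v_1 = (0, 0, 0)ᵀ = 0. ✓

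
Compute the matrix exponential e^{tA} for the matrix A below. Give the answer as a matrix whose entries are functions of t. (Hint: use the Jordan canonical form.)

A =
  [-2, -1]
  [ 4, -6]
e^{tA} =
  [2*t*exp(-4*t) + exp(-4*t), -t*exp(-4*t)]
  [4*t*exp(-4*t), -2*t*exp(-4*t) + exp(-4*t)]

Strategy: write A = P · J · P⁻¹ where J is a Jordan canonical form, so e^{tA} = P · e^{tJ} · P⁻¹, and e^{tJ} can be computed block-by-block.

A has Jordan form
J =
  [-4,  1]
  [ 0, -4]
(up to reordering of blocks).

Per-block formulas:
  For a 2×2 Jordan block J_2(-4): exp(t · J_2(-4)) = e^(-4t)·(I + t·N), where N is the 2×2 nilpotent shift.

After assembling e^{tJ} and conjugating by P, we get:

e^{tA} =
  [2*t*exp(-4*t) + exp(-4*t), -t*exp(-4*t)]
  [4*t*exp(-4*t), -2*t*exp(-4*t) + exp(-4*t)]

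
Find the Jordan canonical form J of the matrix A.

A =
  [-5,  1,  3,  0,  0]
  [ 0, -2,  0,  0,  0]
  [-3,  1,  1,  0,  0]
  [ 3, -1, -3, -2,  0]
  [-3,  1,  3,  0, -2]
J_2(-2) ⊕ J_1(-2) ⊕ J_1(-2) ⊕ J_1(-2)

The characteristic polynomial is
  det(x·I − A) = x^5 + 10*x^4 + 40*x^3 + 80*x^2 + 80*x + 32 = (x + 2)^5

Eigenvalues and multiplicities (the geometric multiplicity of λ is n − rank(A − λI), which equals the number of Jordan blocks for λ):
  λ = -2: algebraic multiplicity = 5, geometric multiplicity = 4

Determining the block sizes for each eigenvalue:
  λ = -2: 4 blocks summing to 5 forces exactly one block of size 2 and the rest size 1 → block sizes [2, 1, 1, 1]

Assembling the blocks gives a Jordan form
J =
  [-2,  1,  0,  0,  0]
  [ 0, -2,  0,  0,  0]
  [ 0,  0, -2,  0,  0]
  [ 0,  0,  0, -2,  0]
  [ 0,  0,  0,  0, -2]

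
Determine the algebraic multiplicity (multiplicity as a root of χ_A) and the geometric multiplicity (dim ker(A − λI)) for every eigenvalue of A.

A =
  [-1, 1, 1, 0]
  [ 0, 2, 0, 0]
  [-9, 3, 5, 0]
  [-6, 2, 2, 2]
λ = 2: alg = 4, geom = 3

Step 1 — factor the characteristic polynomial to read off the algebraic multiplicities:
  χ_A(x) = (x - 2)^4

Step 2 — compute geometric multiplicities via the rank-nullity identity g(λ) = n − rank(A − λI):
  rank(A − (2)·I) = 1, so dim ker(A − (2)·I) = n − 1 = 3

Summary:
  λ = 2: algebraic multiplicity = 4, geometric multiplicity = 3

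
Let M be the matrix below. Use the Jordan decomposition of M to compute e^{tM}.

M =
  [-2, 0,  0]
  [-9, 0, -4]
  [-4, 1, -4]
e^{tM} =
  [exp(-2*t), 0, 0]
  [-t^2*exp(-2*t) - 9*t*exp(-2*t), 2*t*exp(-2*t) + exp(-2*t), -4*t*exp(-2*t)]
  [-t^2*exp(-2*t)/2 - 4*t*exp(-2*t), t*exp(-2*t), -2*t*exp(-2*t) + exp(-2*t)]

Strategy: write M = P · J · P⁻¹ where J is a Jordan canonical form, so e^{tM} = P · e^{tJ} · P⁻¹, and e^{tJ} can be computed block-by-block.

M has Jordan form
J =
  [-2,  1,  0]
  [ 0, -2,  1]
  [ 0,  0, -2]
(up to reordering of blocks).

Per-block formulas:
  For a 3×3 Jordan block J_3(-2): exp(t · J_3(-2)) = e^(-2t)·(I + t·N + (t^2/2)·N^2), where N is the 3×3 nilpotent shift.

After assembling e^{tJ} and conjugating by P, we get:

e^{tM} =
  [exp(-2*t), 0, 0]
  [-t^2*exp(-2*t) - 9*t*exp(-2*t), 2*t*exp(-2*t) + exp(-2*t), -4*t*exp(-2*t)]
  [-t^2*exp(-2*t)/2 - 4*t*exp(-2*t), t*exp(-2*t), -2*t*exp(-2*t) + exp(-2*t)]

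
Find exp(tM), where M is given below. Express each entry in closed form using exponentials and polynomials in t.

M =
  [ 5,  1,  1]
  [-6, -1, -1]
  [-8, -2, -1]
e^{tM} =
  [t^2*exp(t) + 4*t*exp(t) + exp(t), t*exp(t), t^2*exp(t)/2 + t*exp(t)]
  [-2*t^2*exp(t) - 6*t*exp(t), -2*t*exp(t) + exp(t), -t^2*exp(t) - t*exp(t)]
  [-2*t^2*exp(t) - 8*t*exp(t), -2*t*exp(t), -t^2*exp(t) - 2*t*exp(t) + exp(t)]

Strategy: write M = P · J · P⁻¹ where J is a Jordan canonical form, so e^{tM} = P · e^{tJ} · P⁻¹, and e^{tJ} can be computed block-by-block.

M has Jordan form
J =
  [1, 1, 0]
  [0, 1, 1]
  [0, 0, 1]
(up to reordering of blocks).

Per-block formulas:
  For a 3×3 Jordan block J_3(1): exp(t · J_3(1)) = e^(1t)·(I + t·N + (t^2/2)·N^2), where N is the 3×3 nilpotent shift.

After assembling e^{tJ} and conjugating by P, we get:

e^{tM} =
  [t^2*exp(t) + 4*t*exp(t) + exp(t), t*exp(t), t^2*exp(t)/2 + t*exp(t)]
  [-2*t^2*exp(t) - 6*t*exp(t), -2*t*exp(t) + exp(t), -t^2*exp(t) - t*exp(t)]
  [-2*t^2*exp(t) - 8*t*exp(t), -2*t*exp(t), -t^2*exp(t) - 2*t*exp(t) + exp(t)]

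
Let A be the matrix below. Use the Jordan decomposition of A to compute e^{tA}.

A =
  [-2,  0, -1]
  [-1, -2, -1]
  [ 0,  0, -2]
e^{tA} =
  [exp(-2*t), 0, -t*exp(-2*t)]
  [-t*exp(-2*t), exp(-2*t), t^2*exp(-2*t)/2 - t*exp(-2*t)]
  [0, 0, exp(-2*t)]

Strategy: write A = P · J · P⁻¹ where J is a Jordan canonical form, so e^{tA} = P · e^{tJ} · P⁻¹, and e^{tJ} can be computed block-by-block.

A has Jordan form
J =
  [-2,  1,  0]
  [ 0, -2,  1]
  [ 0,  0, -2]
(up to reordering of blocks).

Per-block formulas:
  For a 3×3 Jordan block J_3(-2): exp(t · J_3(-2)) = e^(-2t)·(I + t·N + (t^2/2)·N^2), where N is the 3×3 nilpotent shift.

After assembling e^{tJ} and conjugating by P, we get:

e^{tA} =
  [exp(-2*t), 0, -t*exp(-2*t)]
  [-t*exp(-2*t), exp(-2*t), t^2*exp(-2*t)/2 - t*exp(-2*t)]
  [0, 0, exp(-2*t)]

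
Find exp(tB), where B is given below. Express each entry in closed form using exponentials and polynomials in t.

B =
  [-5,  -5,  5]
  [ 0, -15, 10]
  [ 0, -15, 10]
e^{tB} =
  [exp(-5*t), -1 + exp(-5*t), 1 - exp(-5*t)]
  [0, -2 + 3*exp(-5*t), 2 - 2*exp(-5*t)]
  [0, -3 + 3*exp(-5*t), 3 - 2*exp(-5*t)]

Strategy: write B = P · J · P⁻¹ where J is a Jordan canonical form, so e^{tB} = P · e^{tJ} · P⁻¹, and e^{tJ} can be computed block-by-block.

B has Jordan form
J =
  [-5,  0, 0]
  [ 0, -5, 0]
  [ 0,  0, 0]
(up to reordering of blocks).

Per-block formulas:
  For a 1×1 block at λ = -5: exp(t · [-5]) = [e^(-5t)].
  For a 1×1 block at λ = 0: exp(t · [0]) = [e^(0t)].

After assembling e^{tJ} and conjugating by P, we get:

e^{tB} =
  [exp(-5*t), -1 + exp(-5*t), 1 - exp(-5*t)]
  [0, -2 + 3*exp(-5*t), 2 - 2*exp(-5*t)]
  [0, -3 + 3*exp(-5*t), 3 - 2*exp(-5*t)]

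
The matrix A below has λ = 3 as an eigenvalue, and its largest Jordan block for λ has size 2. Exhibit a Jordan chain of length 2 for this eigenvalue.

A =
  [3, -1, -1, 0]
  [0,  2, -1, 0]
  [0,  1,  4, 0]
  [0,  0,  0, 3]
A Jordan chain for λ = 3 of length 2:
v_1 = (-1, -1, 1, 0)ᵀ
v_2 = (0, 1, 0, 0)ᵀ

Let N = A − (3)·I. We want v_2 with N^2 v_2 = 0 but N^1 v_2 ≠ 0; then v_{j-1} := N · v_j for j = 2, …, 2.

Pick v_2 = (0, 1, 0, 0)ᵀ.
Then v_1 = N · v_2 = (-1, -1, 1, 0)ᵀ.

Sanity check: (A − (3)·I) v_1 = (0, 0, 0, 0)ᵀ = 0. ✓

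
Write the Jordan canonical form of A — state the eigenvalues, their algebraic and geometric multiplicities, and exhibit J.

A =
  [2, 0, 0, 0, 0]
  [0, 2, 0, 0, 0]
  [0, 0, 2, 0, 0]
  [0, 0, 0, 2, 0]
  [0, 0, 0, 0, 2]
J_1(2) ⊕ J_1(2) ⊕ J_1(2) ⊕ J_1(2) ⊕ J_1(2)

The characteristic polynomial is
  det(x·I − A) = x^5 - 10*x^4 + 40*x^3 - 80*x^2 + 80*x - 32 = (x - 2)^5

Eigenvalues and multiplicities (the geometric multiplicity of λ is n − rank(A − λI), which equals the number of Jordan blocks for λ):
  λ = 2: algebraic multiplicity = 5, geometric multiplicity = 5

Determining the block sizes for each eigenvalue:
  λ = 2: gm = am = 5, so every block has size 1 → block sizes [1, 1, 1, 1, 1]

Assembling the blocks gives a Jordan form
J =
  [2, 0, 0, 0, 0]
  [0, 2, 0, 0, 0]
  [0, 0, 2, 0, 0]
  [0, 0, 0, 2, 0]
  [0, 0, 0, 0, 2]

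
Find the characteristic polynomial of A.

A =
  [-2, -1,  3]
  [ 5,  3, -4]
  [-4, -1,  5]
x^3 - 6*x^2 + 12*x - 8

Expanding det(x·I − A) (e.g. by cofactor expansion or by noting that A is similar to its Jordan form J, which has the same characteristic polynomial as A) gives
  χ_A(x) = x^3 - 6*x^2 + 12*x - 8
which factors as (x - 2)^3. The eigenvalues (with algebraic multiplicities) are λ = 2 with multiplicity 3.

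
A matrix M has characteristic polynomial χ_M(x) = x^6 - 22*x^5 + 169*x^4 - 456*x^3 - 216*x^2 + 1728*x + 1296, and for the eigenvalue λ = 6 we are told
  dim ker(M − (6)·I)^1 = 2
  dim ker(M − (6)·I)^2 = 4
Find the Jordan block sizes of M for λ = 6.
Block sizes for λ = 6: [2, 2]

From the dimensions of kernels of powers, the number of Jordan blocks of size at least j is d_j − d_{j−1} where d_j = dim ker(N^j) (with d_0 = 0). Computing the differences gives [2, 2].
The number of blocks of size exactly k is (#blocks of size ≥ k) − (#blocks of size ≥ k + 1), so the partition is: 2 block(s) of size 2.
In nonincreasing order the block sizes are [2, 2].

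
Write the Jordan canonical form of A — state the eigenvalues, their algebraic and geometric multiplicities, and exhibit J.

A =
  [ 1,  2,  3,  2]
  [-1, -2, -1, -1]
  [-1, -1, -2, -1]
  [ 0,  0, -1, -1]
J_3(-1) ⊕ J_1(-1)

The characteristic polynomial is
  det(x·I − A) = x^4 + 4*x^3 + 6*x^2 + 4*x + 1 = (x + 1)^4

Eigenvalues and multiplicities (the geometric multiplicity of λ is n − rank(A − λI), which equals the number of Jordan blocks for λ):
  λ = -1: algebraic multiplicity = 4, geometric multiplicity = 2

Determining the block sizes for each eigenvalue:
  λ = -1: with am = 4 and gm = 2, the partition is not yet determined (e.g. several partitions of 4 into 2 parts exist). Let N = A − (-1)·I. Computing rank(N^1) = 2, rank(N^2) = 1, rank(N^3) = 0; the number of blocks of size ≥ j is rank(N^{j−1}) − rank(N^j), giving [2, 1, 1]. So we have 1 block(s) of size 3, 1 block(s) of size 1 → block sizes [3, 1]

Assembling the blocks gives a Jordan form
J =
  [-1,  1,  0,  0]
  [ 0, -1,  1,  0]
  [ 0,  0, -1,  0]
  [ 0,  0,  0, -1]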